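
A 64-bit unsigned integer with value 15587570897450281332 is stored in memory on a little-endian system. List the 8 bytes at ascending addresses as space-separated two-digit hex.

15587570897450281332 in hexadecimal, padded to 64 bits, is 0xD8522D250DBDA974.
Split into bytes (most-significant first): D8 52 2D 25 0D BD A9 74.
Little-endian: lowest address holds the least-significant byte.
So at ascending addresses the bytes are 74 A9 BD 0D 25 2D 52 D8.

74 A9 BD 0D 25 2D 52 D8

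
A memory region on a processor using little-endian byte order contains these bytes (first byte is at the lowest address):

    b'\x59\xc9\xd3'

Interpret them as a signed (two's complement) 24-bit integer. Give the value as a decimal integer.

-2897575

Little-endian: lowest address holds the least-significant byte.
Reassemble most-significant byte first: D3 C9 59 → 0xD3C959.
Top bit is set, so as a signed 24-bit value this is 0xD3C959 − 2^24 = -2897575.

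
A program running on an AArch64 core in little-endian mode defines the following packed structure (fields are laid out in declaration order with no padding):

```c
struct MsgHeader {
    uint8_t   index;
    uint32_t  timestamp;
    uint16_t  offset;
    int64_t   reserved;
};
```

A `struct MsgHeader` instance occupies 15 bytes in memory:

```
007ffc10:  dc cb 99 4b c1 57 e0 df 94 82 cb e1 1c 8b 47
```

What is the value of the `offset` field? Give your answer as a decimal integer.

`offset` follows `index` (1 B), `timestamp` (4 B), so it starts at offset 1 + 4 = 5 and occupies 2 bytes.
Bytes at offsets 5..6: 57 E0.
Little-endian stores the least-significant byte at the lowest address.
Reassemble most-significant byte first: E0 57 → 0xE057.
0xE057 = 57431.

57431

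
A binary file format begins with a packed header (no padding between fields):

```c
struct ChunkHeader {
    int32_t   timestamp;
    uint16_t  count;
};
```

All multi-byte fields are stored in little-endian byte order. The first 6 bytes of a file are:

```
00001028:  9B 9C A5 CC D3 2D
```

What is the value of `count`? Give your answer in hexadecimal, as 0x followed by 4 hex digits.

`count` follows `timestamp` (4 bytes), so it starts at byte offset 4 and occupies 2 bytes.
Bytes at offsets 4..5: D3 2D.
Little-endian stores the least-significant byte at the lowest address.
Reassemble most-significant byte first: 2D D3 → 0x2DD3.

0x2DD3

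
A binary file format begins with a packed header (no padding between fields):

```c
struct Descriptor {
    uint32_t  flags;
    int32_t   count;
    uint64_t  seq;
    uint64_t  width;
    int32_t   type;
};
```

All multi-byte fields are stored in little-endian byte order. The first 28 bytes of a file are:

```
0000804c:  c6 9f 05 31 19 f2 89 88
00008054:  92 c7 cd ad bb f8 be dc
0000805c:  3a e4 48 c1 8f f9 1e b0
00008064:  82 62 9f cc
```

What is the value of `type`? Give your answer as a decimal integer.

`type` follows `flags` (4 B), `count` (4 B), `seq` (8 B), `width` (8 B), so it starts at offset 4 + 4 + 8 + 8 = 24 and occupies 4 bytes.
Bytes at offsets 24..27: 82 62 9F CC.
In little-endian order the low byte comes first in memory.
Reassemble most-significant byte first: CC 9F 62 82 → 0xCC9F6282.
Top bit is set, so as a signed 32-bit value this is 0xCC9F6282 − 2^32 = -861969790.

-861969790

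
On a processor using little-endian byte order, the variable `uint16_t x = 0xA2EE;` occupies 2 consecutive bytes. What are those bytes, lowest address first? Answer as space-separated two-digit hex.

Split into bytes (most-significant first): A2 EE.
Little-endian stores the least-significant byte at the lowest address.
So at ascending addresses the bytes are EE A2.

EE A2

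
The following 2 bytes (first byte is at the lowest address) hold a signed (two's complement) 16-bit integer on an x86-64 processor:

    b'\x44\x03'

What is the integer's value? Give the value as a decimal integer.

In little-endian order the low byte comes first in memory.
Reassemble most-significant byte first: 03 44 → 0x0344.
0x0344 = 836.

836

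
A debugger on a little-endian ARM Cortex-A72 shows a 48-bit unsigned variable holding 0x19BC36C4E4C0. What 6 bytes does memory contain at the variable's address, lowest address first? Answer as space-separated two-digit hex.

Split into bytes (most-significant first): 19 BC 36 C4 E4 C0.
Little-endian: lowest address holds the least-significant byte.
So at ascending addresses the bytes are C0 E4 C4 36 BC 19.

C0 E4 C4 36 BC 19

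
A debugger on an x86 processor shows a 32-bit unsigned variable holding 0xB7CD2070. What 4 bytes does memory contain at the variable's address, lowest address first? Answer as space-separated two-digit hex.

Split into bytes (most-significant first): B7 CD 20 70.
Little-endian stores the least-significant byte at the lowest address.
So at ascending addresses the bytes are 70 20 CD B7.

70 20 CD B7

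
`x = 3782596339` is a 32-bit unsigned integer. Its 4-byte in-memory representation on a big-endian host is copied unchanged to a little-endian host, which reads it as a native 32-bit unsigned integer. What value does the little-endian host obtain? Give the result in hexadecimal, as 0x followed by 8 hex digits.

0xF3D675E1

3782596339 in 32-bit hexadecimal is 0xE175D6F3.
Stored big-endian, the bytes at ascending addresses are E1 75 D6 F3.
Read back as little-endian, the first byte is least significant, giving 0xF3D675E1.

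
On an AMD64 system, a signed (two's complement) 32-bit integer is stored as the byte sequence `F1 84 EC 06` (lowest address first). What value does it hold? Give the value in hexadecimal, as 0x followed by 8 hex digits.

Little-endian stores the least-significant byte at the lowest address.
Reassemble most-significant byte first: 06 EC 84 F1 → 0x06EC84F1.

0x06EC84F1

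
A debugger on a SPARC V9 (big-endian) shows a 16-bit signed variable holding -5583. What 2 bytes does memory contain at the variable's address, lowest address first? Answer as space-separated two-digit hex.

Two's complement of -5583 in 16 bits: 5583 = 0x15CF; invert → 0xEA30; add 1 → 0xEA31.
Split into bytes (most-significant first): EA 31.
Big-endian: lowest address holds the most-significant byte.
So the memory order matches the most-significant-first order: EA 31.

EA 31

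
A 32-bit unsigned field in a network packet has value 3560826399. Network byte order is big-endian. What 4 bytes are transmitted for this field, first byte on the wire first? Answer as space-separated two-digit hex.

3560826399 in hexadecimal, padded to 32 bits, is 0xD43DE61F.
Split into bytes (most-significant first): D4 3D E6 1F.
Big-endian: lowest address holds the most-significant byte.
So the memory order matches the most-significant-first order: D4 3D E6 1F.

D4 3D E6 1F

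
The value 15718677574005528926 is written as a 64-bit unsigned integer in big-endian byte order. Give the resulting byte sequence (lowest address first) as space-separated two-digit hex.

15718677574005528926 in hexadecimal, padded to 64 bits, is 0xDA23F5F8F17F995E.
Split into bytes (most-significant first): DA 23 F5 F8 F1 7F 99 5E.
Big-endian stores the most-significant byte at the lowest address.
So the memory order matches the most-significant-first order: DA 23 F5 F8 F1 7F 99 5E.

DA 23 F5 F8 F1 7F 99 5E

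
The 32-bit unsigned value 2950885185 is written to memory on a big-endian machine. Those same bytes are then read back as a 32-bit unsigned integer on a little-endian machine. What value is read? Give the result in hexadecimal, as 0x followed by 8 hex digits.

2950885185 in 32-bit hexadecimal is 0xAFE2EF41.
Stored big-endian, the bytes at ascending addresses are AF E2 EF 41.
Read back as little-endian, the first byte is least significant, giving 0x41EFE2AF.

0x41EFE2AF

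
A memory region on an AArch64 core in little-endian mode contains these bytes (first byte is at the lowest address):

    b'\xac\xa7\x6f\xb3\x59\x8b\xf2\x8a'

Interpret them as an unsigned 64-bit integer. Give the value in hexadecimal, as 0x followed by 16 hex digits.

0x8AF28B59B36FA7AC

In little-endian order the low byte comes first in memory.
Reassemble most-significant byte first: 8A F2 8B 59 B3 6F A7 AC → 0x8AF28B59B36FA7AC.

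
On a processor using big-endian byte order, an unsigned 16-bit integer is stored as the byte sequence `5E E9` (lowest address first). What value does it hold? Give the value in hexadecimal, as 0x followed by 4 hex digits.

Big-endian stores the most-significant byte at the lowest address.
The bytes are already most-significant first: 0x5EE9.

0x5EE9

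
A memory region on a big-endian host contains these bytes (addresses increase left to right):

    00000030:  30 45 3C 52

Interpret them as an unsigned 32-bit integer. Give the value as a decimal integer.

Big-endian stores the most-significant byte at the lowest address.
The bytes are already most-significant first: 0x30453C52.
0x30453C52 = 809843794.

809843794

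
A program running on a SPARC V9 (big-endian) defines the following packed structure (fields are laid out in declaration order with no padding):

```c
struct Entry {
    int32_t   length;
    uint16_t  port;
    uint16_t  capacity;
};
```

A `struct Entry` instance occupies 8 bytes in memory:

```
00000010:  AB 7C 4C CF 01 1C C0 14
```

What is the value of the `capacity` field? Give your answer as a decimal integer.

49172

`capacity` follows `length` (4 B), `port` (2 B), so it starts at offset 4 + 2 = 6 and occupies 2 bytes.
Bytes at offsets 6..7: C0 14.
Big-endian: lowest address holds the most-significant byte.
The bytes are already most-significant first: 0xC014.
0xC014 = 49172.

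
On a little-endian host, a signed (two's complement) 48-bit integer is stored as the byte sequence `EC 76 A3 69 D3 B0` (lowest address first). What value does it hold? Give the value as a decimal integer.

Little-endian: lowest address holds the least-significant byte.
Reassemble most-significant byte first: B0 D3 69 A3 76 EC → 0xB0D369A376EC.
Top bit is set, so as a signed 48-bit value this is 0xB0D369A376EC − 2^48 = -87052919802132.

-87052919802132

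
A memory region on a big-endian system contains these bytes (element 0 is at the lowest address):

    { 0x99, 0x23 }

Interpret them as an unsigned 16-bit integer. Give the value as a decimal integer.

39203

Big-endian: lowest address holds the most-significant byte.
The bytes are already most-significant first: 0x9923.
0x9923 = 39203.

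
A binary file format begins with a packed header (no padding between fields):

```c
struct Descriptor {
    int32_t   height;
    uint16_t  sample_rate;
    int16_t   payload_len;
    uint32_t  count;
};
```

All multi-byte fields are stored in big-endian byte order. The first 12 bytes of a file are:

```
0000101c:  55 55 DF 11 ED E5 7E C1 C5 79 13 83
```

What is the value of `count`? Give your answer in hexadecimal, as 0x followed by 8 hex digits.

0xC5791383

`count` follows `height` (4 B), `sample_rate` (2 B), `payload_len` (2 B), so it starts at offset 4 + 2 + 2 = 8 and occupies 4 bytes.
Bytes at offsets 8..11: C5 79 13 83.
Big-endian: lowest address holds the most-significant byte.
The bytes are already most-significant first: 0xC5791383.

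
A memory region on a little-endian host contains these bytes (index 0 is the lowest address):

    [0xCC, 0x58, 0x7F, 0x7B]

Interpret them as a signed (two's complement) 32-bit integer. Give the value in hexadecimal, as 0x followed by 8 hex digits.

0x7B7F58CC

Little-endian: lowest address holds the least-significant byte.
Reassemble most-significant byte first: 7B 7F 58 CC → 0x7B7F58CC.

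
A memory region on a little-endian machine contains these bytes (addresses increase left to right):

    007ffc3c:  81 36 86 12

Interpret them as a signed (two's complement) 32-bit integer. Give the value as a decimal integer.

310785665

Little-endian: lowest address holds the least-significant byte.
Reassemble most-significant byte first: 12 86 36 81 → 0x12863681.
0x12863681 = 310785665.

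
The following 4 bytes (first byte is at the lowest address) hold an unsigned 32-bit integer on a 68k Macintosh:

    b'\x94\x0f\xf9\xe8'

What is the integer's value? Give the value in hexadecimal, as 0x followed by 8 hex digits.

0x940FF9E8

In big-endian order the high byte comes first in memory.
The bytes are already most-significant first: 0x940FF9E8.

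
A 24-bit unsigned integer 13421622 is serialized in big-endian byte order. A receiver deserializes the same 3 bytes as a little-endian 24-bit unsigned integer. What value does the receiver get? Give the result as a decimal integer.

3591372

13421622 in 24-bit hexadecimal is 0xCCCC36.
Stored big-endian, the bytes at ascending addresses are CC CC 36.
Read back as little-endian, the first byte is least significant, giving 0x36CCCC.
0x36CCCC = 3591372.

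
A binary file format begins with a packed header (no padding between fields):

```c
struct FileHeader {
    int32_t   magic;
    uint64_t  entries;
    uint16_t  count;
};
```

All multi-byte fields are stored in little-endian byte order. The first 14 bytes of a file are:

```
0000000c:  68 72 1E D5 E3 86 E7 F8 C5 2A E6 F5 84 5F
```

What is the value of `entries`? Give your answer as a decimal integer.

`entries` follows `magic` (4 bytes), so it starts at byte offset 4 and occupies 8 bytes.
Bytes at offsets 4..11: E3 86 E7 F8 C5 2A E6 F5.
Little-endian stores the least-significant byte at the lowest address.
Reassemble most-significant byte first: F5 E6 2A C5 F8 E7 86 E3 → 0xF5E62AC5F8E786E3.
0xF5E62AC5F8E786E3 = 17718896813708642019.

17718896813708642019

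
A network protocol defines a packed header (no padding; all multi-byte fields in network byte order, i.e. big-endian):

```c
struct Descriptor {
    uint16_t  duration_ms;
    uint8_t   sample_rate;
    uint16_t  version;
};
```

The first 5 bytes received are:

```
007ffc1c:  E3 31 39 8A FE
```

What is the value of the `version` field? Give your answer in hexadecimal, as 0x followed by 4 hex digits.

0x8AFE

`version` follows `duration_ms` (2 B), `sample_rate` (1 B), so it starts at offset 2 + 1 = 3 and occupies 2 bytes.
Bytes at offsets 3..4: 8A FE.
Big-endian: lowest address holds the most-significant byte.
The bytes are already most-significant first: 0x8AFE.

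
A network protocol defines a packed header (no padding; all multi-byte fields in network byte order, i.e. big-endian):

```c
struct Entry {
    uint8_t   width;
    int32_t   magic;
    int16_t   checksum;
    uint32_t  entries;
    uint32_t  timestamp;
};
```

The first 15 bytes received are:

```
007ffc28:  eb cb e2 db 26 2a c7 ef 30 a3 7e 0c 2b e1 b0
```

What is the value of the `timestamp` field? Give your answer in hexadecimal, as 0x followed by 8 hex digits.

0x0C2BE1B0

`timestamp` follows `width` (1 B), `magic` (4 B), `checksum` (2 B), `entries` (4 B), so it starts at offset 1 + 4 + 2 + 4 = 11 and occupies 4 bytes.
Bytes at offsets 11..14: 0C 2B E1 B0.
Big-endian stores the most-significant byte at the lowest address.
The bytes are already most-significant first: 0x0C2BE1B0.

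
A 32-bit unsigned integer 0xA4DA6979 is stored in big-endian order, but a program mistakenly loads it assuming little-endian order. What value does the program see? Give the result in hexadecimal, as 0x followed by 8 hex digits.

Stored big-endian, the bytes at ascending addresses are A4 DA 69 79.
Read back as little-endian, the first byte is least significant, giving 0x7969DAA4.

0x7969DAA4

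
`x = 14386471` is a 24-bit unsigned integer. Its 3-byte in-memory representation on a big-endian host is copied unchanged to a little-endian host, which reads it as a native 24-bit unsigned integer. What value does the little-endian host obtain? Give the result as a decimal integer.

14386471 in 24-bit hexadecimal is 0xDB8527.
Stored big-endian, the bytes at ascending addresses are DB 85 27.
Read back as little-endian, the first byte is least significant, giving 0x2785DB.
0x2785DB = 2590171.

2590171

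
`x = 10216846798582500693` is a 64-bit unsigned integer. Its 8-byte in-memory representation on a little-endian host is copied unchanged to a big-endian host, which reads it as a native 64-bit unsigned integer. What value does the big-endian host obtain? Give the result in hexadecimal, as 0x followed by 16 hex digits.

0x55CD183A0888C98D

10216846798582500693 in 64-bit hexadecimal is 0x8DC988083A18CD55.
Stored little-endian, the bytes at ascending addresses are 55 CD 18 3A 08 88 C9 8D.
Read back as big-endian, the last byte is least significant, giving 0x55CD183A0888C98D.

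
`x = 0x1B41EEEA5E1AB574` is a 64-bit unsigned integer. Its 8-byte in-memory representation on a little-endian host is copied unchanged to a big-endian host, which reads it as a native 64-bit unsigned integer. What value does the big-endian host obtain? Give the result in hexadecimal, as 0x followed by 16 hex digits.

0x74B51A5EEAEE411B

Stored little-endian, the bytes at ascending addresses are 74 B5 1A 5E EA EE 41 1B.
Read back as big-endian, the last byte is least significant, giving 0x74B51A5EEAEE411B.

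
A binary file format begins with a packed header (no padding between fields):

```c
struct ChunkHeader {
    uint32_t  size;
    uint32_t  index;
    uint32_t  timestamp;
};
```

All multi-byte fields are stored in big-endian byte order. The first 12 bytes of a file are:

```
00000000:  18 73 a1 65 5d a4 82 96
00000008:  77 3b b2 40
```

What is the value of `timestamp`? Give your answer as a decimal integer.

`timestamp` follows `size` (4 B), `index` (4 B), so it starts at offset 4 + 4 = 8 and occupies 4 bytes.
Bytes at offsets 8..11: 77 3B B2 40.
Big-endian stores the most-significant byte at the lowest address.
The bytes are already most-significant first: 0x773BB240.
0x773BB240 = 2000400960.

2000400960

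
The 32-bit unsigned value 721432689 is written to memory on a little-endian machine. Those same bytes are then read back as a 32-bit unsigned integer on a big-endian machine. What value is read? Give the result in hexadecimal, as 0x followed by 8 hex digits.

0x7130002B

721432689 in 32-bit hexadecimal is 0x2B003071.
Stored little-endian, the bytes at ascending addresses are 71 30 00 2B.
Read back as big-endian, the last byte is least significant, giving 0x7130002B.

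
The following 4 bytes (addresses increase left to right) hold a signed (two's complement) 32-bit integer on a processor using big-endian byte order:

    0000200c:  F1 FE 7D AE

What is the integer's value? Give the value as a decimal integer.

-234979922

Big-endian: lowest address holds the most-significant byte.
The bytes are already most-significant first: 0xF1FE7DAE.
Top bit is set, so as a signed 32-bit value this is 0xF1FE7DAE − 2^32 = -234979922.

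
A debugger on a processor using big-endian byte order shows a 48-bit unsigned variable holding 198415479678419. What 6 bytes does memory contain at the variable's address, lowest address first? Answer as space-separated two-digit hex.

198415479678419 in hexadecimal, padded to 48 bits, is 0xB475342F25D3.
Split into bytes (most-significant first): B4 75 34 2F 25 D3.
Big-endian: lowest address holds the most-significant byte.
So the memory order matches the most-significant-first order: B4 75 34 2F 25 D3.

B4 75 34 2F 25 D3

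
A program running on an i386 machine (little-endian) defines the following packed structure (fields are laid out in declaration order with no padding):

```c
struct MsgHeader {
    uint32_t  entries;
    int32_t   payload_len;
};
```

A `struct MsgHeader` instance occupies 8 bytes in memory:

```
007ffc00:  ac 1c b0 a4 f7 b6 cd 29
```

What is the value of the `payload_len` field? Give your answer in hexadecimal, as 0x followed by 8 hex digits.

`payload_len` follows `entries` (4 bytes), so it starts at byte offset 4 and occupies 4 bytes.
Bytes at offsets 4..7: F7 B6 CD 29.
In little-endian order the low byte comes first in memory.
Reassemble most-significant byte first: 29 CD B6 F7 → 0x29CDB6F7.

0x29CDB6F7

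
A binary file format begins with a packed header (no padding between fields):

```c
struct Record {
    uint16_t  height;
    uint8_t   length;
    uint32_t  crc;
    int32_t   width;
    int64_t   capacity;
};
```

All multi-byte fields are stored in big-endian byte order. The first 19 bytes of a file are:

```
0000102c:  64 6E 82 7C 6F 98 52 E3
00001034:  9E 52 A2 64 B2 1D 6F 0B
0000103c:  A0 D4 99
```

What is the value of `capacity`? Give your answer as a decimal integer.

7255894312420955289

`capacity` follows `height` (2 B), `length` (1 B), `crc` (4 B), `width` (4 B), so it starts at offset 2 + 1 + 4 + 4 = 11 and occupies 8 bytes.
Bytes at offsets 11..18: 64 B2 1D 6F 0B A0 D4 99.
Big-endian stores the most-significant byte at the lowest address.
The bytes are already most-significant first: 0x64B21D6F0BA0D499.
0x64B21D6F0BA0D499 = 7255894312420955289.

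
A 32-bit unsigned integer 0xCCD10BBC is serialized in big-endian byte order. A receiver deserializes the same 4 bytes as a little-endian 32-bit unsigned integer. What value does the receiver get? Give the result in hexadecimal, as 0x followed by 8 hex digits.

Stored big-endian, the bytes at ascending addresses are CC D1 0B BC.
Read back as little-endian, the first byte is least significant, giving 0xBC0BD1CC.

0xBC0BD1CC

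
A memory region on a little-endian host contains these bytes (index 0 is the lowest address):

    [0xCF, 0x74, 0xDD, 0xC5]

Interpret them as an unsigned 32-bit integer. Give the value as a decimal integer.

3319624911

Little-endian stores the least-significant byte at the lowest address.
Reassemble most-significant byte first: C5 DD 74 CF → 0xC5DD74CF.
0xC5DD74CF = 3319624911.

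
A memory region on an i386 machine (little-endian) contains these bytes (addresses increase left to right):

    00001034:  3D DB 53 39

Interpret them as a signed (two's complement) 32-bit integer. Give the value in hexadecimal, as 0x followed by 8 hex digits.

0x3953DB3D

Little-endian: lowest address holds the least-significant byte.
Reassemble most-significant byte first: 39 53 DB 3D → 0x3953DB3D.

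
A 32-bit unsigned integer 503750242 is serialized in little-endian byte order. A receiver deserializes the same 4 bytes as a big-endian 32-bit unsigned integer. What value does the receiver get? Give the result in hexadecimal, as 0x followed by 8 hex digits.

503750242 in 32-bit hexadecimal is 0x1E069E62.
Stored little-endian, the bytes at ascending addresses are 62 9E 06 1E.
Read back as big-endian, the last byte is least significant, giving 0x629E061E.

0x629E061E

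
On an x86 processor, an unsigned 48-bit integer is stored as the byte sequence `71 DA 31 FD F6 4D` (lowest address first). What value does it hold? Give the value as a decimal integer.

In little-endian order the low byte comes first in memory.
Reassemble most-significant byte first: 4D F6 FD 31 DA 71 → 0x4DF6FD31DA71.
0x4DF6FD31DA71 = 85723205196401.

85723205196401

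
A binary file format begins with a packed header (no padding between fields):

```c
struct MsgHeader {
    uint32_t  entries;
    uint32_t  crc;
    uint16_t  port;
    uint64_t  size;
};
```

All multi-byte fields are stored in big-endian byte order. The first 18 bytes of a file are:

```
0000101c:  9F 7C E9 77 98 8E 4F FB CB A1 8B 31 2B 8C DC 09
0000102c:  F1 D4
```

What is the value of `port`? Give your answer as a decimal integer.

`port` follows `entries` (4 B), `crc` (4 B), so it starts at offset 4 + 4 = 8 and occupies 2 bytes.
Bytes at offsets 8..9: CB A1.
Big-endian: lowest address holds the most-significant byte.
The bytes are already most-significant first: 0xCBA1.
0xCBA1 = 52129.

52129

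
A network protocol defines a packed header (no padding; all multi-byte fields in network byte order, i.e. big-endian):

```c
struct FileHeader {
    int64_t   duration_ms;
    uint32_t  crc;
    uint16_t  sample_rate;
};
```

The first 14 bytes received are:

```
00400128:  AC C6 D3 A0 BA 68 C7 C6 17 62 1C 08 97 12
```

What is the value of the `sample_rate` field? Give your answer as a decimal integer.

`sample_rate` follows `duration_ms` (8 B), `crc` (4 B), so it starts at offset 8 + 4 = 12 and occupies 2 bytes.
Bytes at offsets 12..13: 97 12.
In big-endian order the high byte comes first in memory.
The bytes are already most-significant first: 0x9712.
0x9712 = 38674.

38674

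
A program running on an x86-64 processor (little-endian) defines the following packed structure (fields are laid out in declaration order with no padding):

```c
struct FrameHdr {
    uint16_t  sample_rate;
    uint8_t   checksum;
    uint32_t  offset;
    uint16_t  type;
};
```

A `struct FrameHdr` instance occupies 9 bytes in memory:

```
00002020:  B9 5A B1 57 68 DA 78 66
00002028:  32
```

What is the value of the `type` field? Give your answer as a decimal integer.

12902

`type` follows `sample_rate` (2 B), `checksum` (1 B), `offset` (4 B), so it starts at offset 2 + 1 + 4 = 7 and occupies 2 bytes.
Bytes at offsets 7..8: 66 32.
In little-endian order the low byte comes first in memory.
Reassemble most-significant byte first: 32 66 → 0x3266.
0x3266 = 12902.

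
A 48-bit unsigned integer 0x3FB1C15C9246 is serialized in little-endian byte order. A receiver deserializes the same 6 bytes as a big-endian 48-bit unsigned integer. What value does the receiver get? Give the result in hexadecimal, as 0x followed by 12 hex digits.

Stored little-endian, the bytes at ascending addresses are 46 92 5C C1 B1 3F.
Read back as big-endian, the last byte is least significant, giving 0x46925CC1B13F.

0x46925CC1B13F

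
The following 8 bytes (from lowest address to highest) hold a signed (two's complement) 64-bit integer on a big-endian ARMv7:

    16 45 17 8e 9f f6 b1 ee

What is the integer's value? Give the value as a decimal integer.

1604714743563989486

In big-endian order the high byte comes first in memory.
The bytes are already most-significant first: 0x1645178E9FF6B1EE.
0x1645178E9FF6B1EE = 1604714743563989486.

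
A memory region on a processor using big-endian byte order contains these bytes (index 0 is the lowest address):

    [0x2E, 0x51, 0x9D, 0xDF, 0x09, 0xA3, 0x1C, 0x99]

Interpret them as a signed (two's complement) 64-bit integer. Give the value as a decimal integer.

In big-endian order the high byte comes first in memory.
The bytes are already most-significant first: 0x2E519DDF09A31C99.
0x2E519DDF09A31C99 = 3337622380123200665.

3337622380123200665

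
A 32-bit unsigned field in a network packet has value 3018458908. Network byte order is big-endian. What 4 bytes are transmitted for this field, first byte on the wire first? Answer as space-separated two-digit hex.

3018458908 in hexadecimal, padded to 32 bits, is 0xB3EA071C.
Split into bytes (most-significant first): B3 EA 07 1C.
In big-endian order the high byte comes first in memory.
So the memory order matches the most-significant-first order: B3 EA 07 1C.

B3 EA 07 1C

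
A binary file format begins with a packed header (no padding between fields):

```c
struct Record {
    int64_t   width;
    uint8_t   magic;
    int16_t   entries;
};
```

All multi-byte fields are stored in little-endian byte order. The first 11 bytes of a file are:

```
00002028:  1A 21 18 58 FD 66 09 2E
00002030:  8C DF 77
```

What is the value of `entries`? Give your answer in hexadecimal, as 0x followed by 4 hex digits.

0x77DF

`entries` follows `width` (8 B), `magic` (1 B), so it starts at offset 8 + 1 = 9 and occupies 2 bytes.
Bytes at offsets 9..10: DF 77.
Little-endian: lowest address holds the least-significant byte.
Reassemble most-significant byte first: 77 DF → 0x77DF.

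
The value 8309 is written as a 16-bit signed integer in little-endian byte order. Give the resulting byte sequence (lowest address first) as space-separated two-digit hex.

8309 in hexadecimal, padded to 16 bits, is 0x2075.
Split into bytes (most-significant first): 20 75.
In little-endian order the low byte comes first in memory.
So at ascending addresses the bytes are 75 20.

75 20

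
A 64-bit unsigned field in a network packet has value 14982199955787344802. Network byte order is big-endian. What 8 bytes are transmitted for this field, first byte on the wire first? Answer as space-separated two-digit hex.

CF EB 77 7B 0E 93 EB A2

14982199955787344802 in hexadecimal, padded to 64 bits, is 0xCFEB777B0E93EBA2.
Split into bytes (most-significant first): CF EB 77 7B 0E 93 EB A2.
Big-endian: lowest address holds the most-significant byte.
So the memory order matches the most-significant-first order: CF EB 77 7B 0E 93 EB A2.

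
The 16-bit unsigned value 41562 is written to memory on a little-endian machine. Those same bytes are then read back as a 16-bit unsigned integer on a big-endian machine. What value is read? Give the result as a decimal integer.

23202

41562 in 16-bit hexadecimal is 0xA25A.
Stored little-endian, the bytes at ascending addresses are 5A A2.
Read back as big-endian, the last byte is least significant, giving 0x5AA2.
0x5AA2 = 23202.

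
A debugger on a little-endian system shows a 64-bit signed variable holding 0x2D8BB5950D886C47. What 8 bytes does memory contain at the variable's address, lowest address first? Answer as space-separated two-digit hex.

47 6C 88 0D 95 B5 8B 2D

Split into bytes (most-significant first): 2D 8B B5 95 0D 88 6C 47.
Little-endian: lowest address holds the least-significant byte.
So at ascending addresses the bytes are 47 6C 88 0D 95 B5 8B 2D.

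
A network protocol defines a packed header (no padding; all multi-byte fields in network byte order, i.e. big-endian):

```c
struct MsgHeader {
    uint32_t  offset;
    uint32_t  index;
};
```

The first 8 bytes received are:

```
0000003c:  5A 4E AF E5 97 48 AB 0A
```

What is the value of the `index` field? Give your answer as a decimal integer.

2538121994

`index` follows `offset` (4 bytes), so it starts at byte offset 4 and occupies 4 bytes.
Bytes at offsets 4..7: 97 48 AB 0A.
Big-endian: lowest address holds the most-significant byte.
The bytes are already most-significant first: 0x9748AB0A.
0x9748AB0A = 2538121994.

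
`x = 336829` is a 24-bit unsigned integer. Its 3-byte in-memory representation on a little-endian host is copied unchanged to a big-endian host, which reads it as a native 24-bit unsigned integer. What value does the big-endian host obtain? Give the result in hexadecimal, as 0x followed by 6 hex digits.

336829 in 24-bit hexadecimal is 0x0523BD.
Stored little-endian, the bytes at ascending addresses are BD 23 05.
Read back as big-endian, the last byte is least significant, giving 0xBD2305.

0xBD2305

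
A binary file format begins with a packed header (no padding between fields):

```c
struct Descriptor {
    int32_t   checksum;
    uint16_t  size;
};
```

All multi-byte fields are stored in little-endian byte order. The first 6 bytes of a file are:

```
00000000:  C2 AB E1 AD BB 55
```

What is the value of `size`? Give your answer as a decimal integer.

`size` follows `checksum` (4 bytes), so it starts at byte offset 4 and occupies 2 bytes.
Bytes at offsets 4..5: BB 55.
Little-endian: lowest address holds the least-significant byte.
Reassemble most-significant byte first: 55 BB → 0x55BB.
0x55BB = 21947.

21947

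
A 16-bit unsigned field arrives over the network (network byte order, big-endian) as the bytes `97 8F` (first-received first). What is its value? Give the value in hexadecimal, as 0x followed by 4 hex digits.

0x978F

In big-endian order the high byte comes first in memory.
The bytes are already most-significant first: 0x978F.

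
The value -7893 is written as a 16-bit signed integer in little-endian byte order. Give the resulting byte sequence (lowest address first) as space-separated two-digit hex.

Two's complement of -7893 in 16 bits: 7893 = 0x1ED5; invert → 0xE12A; add 1 → 0xE12B.
Split into bytes (most-significant first): E1 2B.
Little-endian stores the least-significant byte at the lowest address.
So at ascending addresses the bytes are 2B E1.

2B E1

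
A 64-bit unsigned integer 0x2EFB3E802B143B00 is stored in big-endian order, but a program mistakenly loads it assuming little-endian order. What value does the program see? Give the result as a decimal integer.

Stored big-endian, the bytes at ascending addresses are 2E FB 3E 80 2B 14 3B 00.
Read back as little-endian, the first byte is least significant, giving 0x003B142B803EFB2E.
0x003B142B803EFB2E = 16629200693689134.

16629200693689134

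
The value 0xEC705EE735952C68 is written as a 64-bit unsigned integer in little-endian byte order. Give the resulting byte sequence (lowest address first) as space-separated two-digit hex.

68 2C 95 35 E7 5E 70 EC

Split into bytes (most-significant first): EC 70 5E E7 35 95 2C 68.
In little-endian order the low byte comes first in memory.
So at ascending addresses the bytes are 68 2C 95 35 E7 5E 70 EC.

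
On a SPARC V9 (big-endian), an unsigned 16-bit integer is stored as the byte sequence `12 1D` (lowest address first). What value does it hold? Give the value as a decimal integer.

Big-endian: lowest address holds the most-significant byte.
The bytes are already most-significant first: 0x121D.
0x121D = 4637.

4637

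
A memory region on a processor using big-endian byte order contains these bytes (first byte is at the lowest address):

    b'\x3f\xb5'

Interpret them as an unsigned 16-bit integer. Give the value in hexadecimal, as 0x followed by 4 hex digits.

0x3FB5

Big-endian stores the most-significant byte at the lowest address.
The bytes are already most-significant first: 0x3FB5.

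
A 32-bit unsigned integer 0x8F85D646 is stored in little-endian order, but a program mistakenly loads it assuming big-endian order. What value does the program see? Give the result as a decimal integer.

1188464015

Stored little-endian, the bytes at ascending addresses are 46 D6 85 8F.
Read back as big-endian, the last byte is least significant, giving 0x46D6858F.
0x46D6858F = 1188464015.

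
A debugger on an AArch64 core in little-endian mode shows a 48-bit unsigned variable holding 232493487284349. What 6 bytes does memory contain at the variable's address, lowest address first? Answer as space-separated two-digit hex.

7D E0 B8 9B 73 D3

232493487284349 in hexadecimal, padded to 48 bits, is 0xD3739BB8E07D.
Split into bytes (most-significant first): D3 73 9B B8 E0 7D.
Little-endian stores the least-significant byte at the lowest address.
So at ascending addresses the bytes are 7D E0 B8 9B 73 D3.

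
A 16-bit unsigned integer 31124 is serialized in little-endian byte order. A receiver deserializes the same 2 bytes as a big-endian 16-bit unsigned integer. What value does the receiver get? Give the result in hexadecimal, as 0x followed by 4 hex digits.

31124 in 16-bit hexadecimal is 0x7994.
Stored little-endian, the bytes at ascending addresses are 94 79.
Read back as big-endian, the last byte is least significant, giving 0x9479.

0x9479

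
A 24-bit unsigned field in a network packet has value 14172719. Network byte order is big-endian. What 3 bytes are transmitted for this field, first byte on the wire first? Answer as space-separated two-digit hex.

14172719 in hexadecimal, padded to 24 bits, is 0xD8422F.
Split into bytes (most-significant first): D8 42 2F.
Big-endian stores the most-significant byte at the lowest address.
So the memory order matches the most-significant-first order: D8 42 2F.

D8 42 2F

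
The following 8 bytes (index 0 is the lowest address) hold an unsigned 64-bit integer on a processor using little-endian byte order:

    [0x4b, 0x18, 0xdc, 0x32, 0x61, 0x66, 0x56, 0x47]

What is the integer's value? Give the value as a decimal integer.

Little-endian stores the least-significant byte at the lowest address.
Reassemble most-significant byte first: 47 56 66 61 32 DC 18 4B → 0x4756666132DC184B.
0x4756666132DC184B = 5140408592341145675.

5140408592341145675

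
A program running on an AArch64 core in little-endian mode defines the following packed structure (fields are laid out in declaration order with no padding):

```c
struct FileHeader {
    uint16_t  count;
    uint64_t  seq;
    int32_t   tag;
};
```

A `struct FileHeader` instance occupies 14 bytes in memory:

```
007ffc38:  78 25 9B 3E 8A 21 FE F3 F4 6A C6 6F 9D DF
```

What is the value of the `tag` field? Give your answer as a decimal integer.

`tag` follows `count` (2 B), `seq` (8 B), so it starts at offset 2 + 8 = 10 and occupies 4 bytes.
Bytes at offsets 10..13: C6 6F 9D DF.
Little-endian: lowest address holds the least-significant byte.
Reassemble most-significant byte first: DF 9D 6F C6 → 0xDF9D6FC6.
Top bit is set, so as a signed 32-bit value this is 0xDF9D6FC6 − 2^32 = -543330362.

-543330362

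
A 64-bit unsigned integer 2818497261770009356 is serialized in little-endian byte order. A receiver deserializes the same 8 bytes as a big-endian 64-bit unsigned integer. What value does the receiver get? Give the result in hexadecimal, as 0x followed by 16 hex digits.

0x0C6B369853501D27

2818497261770009356 in 64-bit hexadecimal is 0x271D505398366B0C.
Stored little-endian, the bytes at ascending addresses are 0C 6B 36 98 53 50 1D 27.
Read back as big-endian, the last byte is least significant, giving 0x0C6B369853501D27.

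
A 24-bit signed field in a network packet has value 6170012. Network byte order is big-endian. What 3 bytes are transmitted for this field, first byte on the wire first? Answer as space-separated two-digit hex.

5E 25 9C

6170012 in hexadecimal, padded to 24 bits, is 0x5E259C.
Split into bytes (most-significant first): 5E 25 9C.
In big-endian order the high byte comes first in memory.
So the memory order matches the most-significant-first order: 5E 25 9C.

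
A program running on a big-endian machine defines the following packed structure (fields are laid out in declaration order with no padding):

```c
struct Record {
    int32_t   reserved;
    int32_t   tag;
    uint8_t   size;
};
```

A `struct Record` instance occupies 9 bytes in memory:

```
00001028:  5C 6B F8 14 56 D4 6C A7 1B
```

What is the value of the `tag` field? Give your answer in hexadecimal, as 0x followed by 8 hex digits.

0x56D46CA7

`tag` follows `reserved` (4 bytes), so it starts at byte offset 4 and occupies 4 bytes.
Bytes at offsets 4..7: 56 D4 6C A7.
Big-endian stores the most-significant byte at the lowest address.
The bytes are already most-significant first: 0x56D46CA7.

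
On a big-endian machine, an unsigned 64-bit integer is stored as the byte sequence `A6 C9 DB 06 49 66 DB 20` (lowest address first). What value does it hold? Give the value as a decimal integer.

12018377900662643488

In big-endian order the high byte comes first in memory.
The bytes are already most-significant first: 0xA6C9DB064966DB20.
0xA6C9DB064966DB20 = 12018377900662643488.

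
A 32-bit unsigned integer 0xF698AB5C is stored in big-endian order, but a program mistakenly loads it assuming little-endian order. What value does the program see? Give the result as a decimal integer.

1554749686

Stored big-endian, the bytes at ascending addresses are F6 98 AB 5C.
Read back as little-endian, the first byte is least significant, giving 0x5CAB98F6.
0x5CAB98F6 = 1554749686.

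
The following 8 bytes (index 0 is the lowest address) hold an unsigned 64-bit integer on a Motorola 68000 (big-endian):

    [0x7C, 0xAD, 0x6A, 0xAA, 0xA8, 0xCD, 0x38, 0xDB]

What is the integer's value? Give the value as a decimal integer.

In big-endian order the high byte comes first in memory.
The bytes are already most-significant first: 0x7CAD6AAAA8CD38DB.
0x7CAD6AAAA8CD38DB = 8983954112883013851.

8983954112883013851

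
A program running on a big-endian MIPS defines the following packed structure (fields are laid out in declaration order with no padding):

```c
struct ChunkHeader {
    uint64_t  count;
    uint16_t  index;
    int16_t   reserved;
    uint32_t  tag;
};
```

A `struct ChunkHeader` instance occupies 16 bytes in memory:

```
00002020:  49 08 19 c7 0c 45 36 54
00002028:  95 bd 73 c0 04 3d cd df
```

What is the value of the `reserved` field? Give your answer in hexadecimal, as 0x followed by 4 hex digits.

0x73C0

`reserved` follows `count` (8 B), `index` (2 B), so it starts at offset 8 + 2 = 10 and occupies 2 bytes.
Bytes at offsets 10..11: 73 C0.
Big-endian stores the most-significant byte at the lowest address.
The bytes are already most-significant first: 0x73C0.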